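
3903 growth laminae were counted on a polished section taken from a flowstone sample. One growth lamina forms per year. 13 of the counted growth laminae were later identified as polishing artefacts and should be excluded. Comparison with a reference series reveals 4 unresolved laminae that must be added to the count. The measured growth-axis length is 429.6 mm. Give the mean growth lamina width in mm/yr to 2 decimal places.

Correcting the raw count gives 3903 − 13 + 4 = 3894 true growth laminae.
429.6 mm over 3894 years gives 429.6 / 3894 ≈ 0.11 mm/yr.

0.11 mm/yr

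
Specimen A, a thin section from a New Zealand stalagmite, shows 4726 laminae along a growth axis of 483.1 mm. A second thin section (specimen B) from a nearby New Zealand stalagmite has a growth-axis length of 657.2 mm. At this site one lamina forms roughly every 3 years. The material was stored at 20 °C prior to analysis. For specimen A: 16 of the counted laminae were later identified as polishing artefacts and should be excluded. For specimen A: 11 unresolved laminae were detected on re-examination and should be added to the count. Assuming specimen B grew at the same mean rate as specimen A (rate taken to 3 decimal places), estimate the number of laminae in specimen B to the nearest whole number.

6443 laminae

Specimen A: after corrections the count is 4726 − 16 + 11 = 4721 laminae.
Specimen A: at 3 years per lamina, 4721 × 3 = 14163 years.
A: Extension rate ≈ 483.1 / 14163 = 0.034 mm/year.
B spans 657.2 / 0.034 = 19329.41 years; at 3 years per lamina that is 19329.41 / 3 ≈ 6443 laminae.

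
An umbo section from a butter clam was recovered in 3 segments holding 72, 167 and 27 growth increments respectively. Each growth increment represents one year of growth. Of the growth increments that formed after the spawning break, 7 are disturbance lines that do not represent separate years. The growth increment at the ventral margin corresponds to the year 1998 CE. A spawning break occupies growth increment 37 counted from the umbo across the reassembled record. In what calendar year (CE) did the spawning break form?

1776 CE

Total growth increments = 72 + 167 + 27 = 266.
The spawning break sits at growth increment 37 from the umbo, so 266 − 37 = 229 growth increments formed after it.
Excluding 7 false growth increments: 229 − 7 = 222.
Counting back 222 years from 1998 CE places the spawning break in 1998 − 222 = 1776 CE.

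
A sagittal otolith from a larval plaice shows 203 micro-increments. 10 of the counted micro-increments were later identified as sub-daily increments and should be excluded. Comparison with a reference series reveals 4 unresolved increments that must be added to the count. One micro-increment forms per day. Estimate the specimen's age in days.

True micro-increment count = 203 − 10 + 4 = 197.
At one micro-increment per day, that is 197 days.

197 days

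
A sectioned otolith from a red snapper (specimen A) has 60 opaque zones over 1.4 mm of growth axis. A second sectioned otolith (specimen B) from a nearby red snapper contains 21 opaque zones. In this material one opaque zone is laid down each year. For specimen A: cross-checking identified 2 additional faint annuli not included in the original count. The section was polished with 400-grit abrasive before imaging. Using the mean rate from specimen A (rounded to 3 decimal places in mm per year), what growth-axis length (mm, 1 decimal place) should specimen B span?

0.5 mm

Specimen A: correcting the raw count gives 60 + 2 = 62 true opaque zones.
A: Mean rate = 1.4 mm / 62 years ≈ 0.023 mm per year.
For B, 0.023 mm/year × 21 years = 0.5 mm.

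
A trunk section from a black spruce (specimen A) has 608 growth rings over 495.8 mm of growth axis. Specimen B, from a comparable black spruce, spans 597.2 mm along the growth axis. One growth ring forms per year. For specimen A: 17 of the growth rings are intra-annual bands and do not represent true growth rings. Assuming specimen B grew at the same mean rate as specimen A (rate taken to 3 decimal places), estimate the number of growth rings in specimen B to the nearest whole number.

Specimen A: adjusted count: 608 − 17 = 591 growth rings.
A: Mean rate = 495.8 mm / 591 years ≈ 0.839 mm per year.
Specimen B: 597.2 mm / 0.839 mm per year = 711.80 years ≈ 712 growth rings.

712 growth rings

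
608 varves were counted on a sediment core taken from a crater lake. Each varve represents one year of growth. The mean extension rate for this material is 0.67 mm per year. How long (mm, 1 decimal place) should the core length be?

The record spans 608 years at 0.67 mm per year.
Length ≈ 0.67 × 608 = 407.4 mm.

407.4 mm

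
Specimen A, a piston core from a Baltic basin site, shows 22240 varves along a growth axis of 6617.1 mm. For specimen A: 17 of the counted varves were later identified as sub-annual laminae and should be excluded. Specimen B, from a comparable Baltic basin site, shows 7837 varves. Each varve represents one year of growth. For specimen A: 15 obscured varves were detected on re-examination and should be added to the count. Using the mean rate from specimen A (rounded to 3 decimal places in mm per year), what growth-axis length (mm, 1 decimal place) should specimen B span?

2335.4 mm

Specimen A: adjusted count: 22240 − 17 + 15 = 22238 varves.
A: Extension rate ≈ 6617.1 / 22238 = 0.298 mm per year.
For B, 0.298 mm/year × 7837 years = 2335.4 mm.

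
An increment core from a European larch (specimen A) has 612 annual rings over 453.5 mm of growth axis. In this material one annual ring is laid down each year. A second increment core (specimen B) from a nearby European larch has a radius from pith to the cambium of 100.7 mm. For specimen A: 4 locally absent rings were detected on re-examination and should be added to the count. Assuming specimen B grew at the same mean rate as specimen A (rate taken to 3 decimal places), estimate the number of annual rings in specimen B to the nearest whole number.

137 annual rings

Specimen A: correcting the raw count gives 612 + 4 = 616 true annual rings.
A: 453.5 mm over 616 years gives 453.5 / 616 ≈ 0.736 mm per year.
B spans 100.7 / 0.736 = 136.82 years ≈ 137 annual rings.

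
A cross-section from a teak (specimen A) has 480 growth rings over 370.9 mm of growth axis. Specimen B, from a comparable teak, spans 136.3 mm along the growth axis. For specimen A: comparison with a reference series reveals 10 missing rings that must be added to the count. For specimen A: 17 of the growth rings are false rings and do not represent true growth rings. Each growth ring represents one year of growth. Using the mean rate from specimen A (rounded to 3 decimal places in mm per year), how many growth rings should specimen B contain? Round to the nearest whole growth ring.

Specimen A: adjusted count: 480 − 17 + 10 = 473 growth rings.
A: 370.9 mm over 473 years gives 370.9 / 473 ≈ 0.784 mm/year.
B spans 136.3 / 0.784 = 173.85 years ≈ 174 growth rings.

174 growth rings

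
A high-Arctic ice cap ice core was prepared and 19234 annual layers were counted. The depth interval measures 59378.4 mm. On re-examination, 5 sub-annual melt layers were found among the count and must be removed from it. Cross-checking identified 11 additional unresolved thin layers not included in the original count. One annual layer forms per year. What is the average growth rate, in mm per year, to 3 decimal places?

True annual layer count = 19234 − 5 + 11 = 19240.
Mean rate = 59378.4 mm / 19240 years ≈ 3.086 mm per year.

3.086 mm per year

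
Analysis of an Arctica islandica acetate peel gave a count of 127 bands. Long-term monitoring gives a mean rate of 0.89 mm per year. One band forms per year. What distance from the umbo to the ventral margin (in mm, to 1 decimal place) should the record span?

The record spans 127 years at 0.89 mm per year.
127 years at 0.89 mm/year gives 0.89 × 127 = 113.0 mm.

113.0 mm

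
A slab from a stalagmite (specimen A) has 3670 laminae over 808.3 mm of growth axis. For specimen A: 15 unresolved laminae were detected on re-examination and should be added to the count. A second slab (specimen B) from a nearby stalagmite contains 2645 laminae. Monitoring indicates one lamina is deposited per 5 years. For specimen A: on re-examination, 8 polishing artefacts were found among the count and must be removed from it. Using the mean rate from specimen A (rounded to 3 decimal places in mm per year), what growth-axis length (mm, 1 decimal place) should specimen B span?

Specimen A: after corrections the count is 3670 − 8 + 15 = 3677 laminae.
Specimen A: multiplying by 5 years per lamina: 3677 × 5 = 18385 years.
A: Extension rate ≈ 808.3 / 18385 = 0.044 mm/yr.
Specimen B: multiplying by 5 years per lamina: 2645 × 5 = 13225 years. Length of B = 0.044 × 13225 = 581.9 mm.

581.9 mm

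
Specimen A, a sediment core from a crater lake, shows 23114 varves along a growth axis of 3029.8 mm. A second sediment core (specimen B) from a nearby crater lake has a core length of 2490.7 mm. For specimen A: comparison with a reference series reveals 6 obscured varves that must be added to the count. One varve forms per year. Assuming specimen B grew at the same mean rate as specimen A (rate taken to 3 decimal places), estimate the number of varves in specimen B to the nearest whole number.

Specimen A: true varve count = 23114 + 6 = 23120.
A: Extension rate ≈ 3029.8 / 23120 = 0.131 mm/yr.
B spans 2490.7 / 0.131 = 19012.98 years ≈ 19013 varves.

19013 varves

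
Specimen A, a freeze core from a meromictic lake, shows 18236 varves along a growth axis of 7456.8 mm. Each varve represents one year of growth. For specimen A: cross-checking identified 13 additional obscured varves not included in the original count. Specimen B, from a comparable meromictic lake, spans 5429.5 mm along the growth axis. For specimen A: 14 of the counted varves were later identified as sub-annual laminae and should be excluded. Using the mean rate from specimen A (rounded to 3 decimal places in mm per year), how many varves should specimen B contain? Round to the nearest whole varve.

Specimen A: correcting the raw count gives 18236 − 14 + 13 = 18235 true varves.
A: Mean rate = 7456.8 mm / 18235 years ≈ 0.409 mm per year.
B spans 5429.5 / 0.409 = 13275.06 years ≈ 13275 varves.

13275 varves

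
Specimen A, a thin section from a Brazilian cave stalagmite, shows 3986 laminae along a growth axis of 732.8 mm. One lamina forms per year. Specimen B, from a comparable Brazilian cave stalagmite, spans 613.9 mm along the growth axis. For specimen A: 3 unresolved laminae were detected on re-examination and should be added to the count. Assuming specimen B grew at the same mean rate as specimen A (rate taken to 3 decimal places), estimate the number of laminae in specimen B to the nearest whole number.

3336 laminae

Specimen A: adjusted count: 3986 + 3 = 3989 laminae.
A: 732.8 mm over 3989 years gives 732.8 / 3989 ≈ 0.184 mm/year.
For B, 613.9 / 0.184 = 3336.41 years ≈ 3336 laminae.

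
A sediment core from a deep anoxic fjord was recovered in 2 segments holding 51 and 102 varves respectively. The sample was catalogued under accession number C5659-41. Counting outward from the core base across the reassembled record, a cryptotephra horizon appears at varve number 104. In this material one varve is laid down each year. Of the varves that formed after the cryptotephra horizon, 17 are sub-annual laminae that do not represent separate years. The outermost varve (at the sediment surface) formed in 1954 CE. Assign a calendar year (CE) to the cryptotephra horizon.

Total varves = 51 + 102 = 153.
153 − 104 = 49 varves lie beyond the cryptotephra horizon toward the sediment surface.
Removing the 17 false varves leaves 49 − 17 = 32 true varves beyond the cryptotephra horizon.
Counting back 32 years from 1954 CE places the cryptotephra horizon in 1954 − 32 = 1922 CE.

1922 CE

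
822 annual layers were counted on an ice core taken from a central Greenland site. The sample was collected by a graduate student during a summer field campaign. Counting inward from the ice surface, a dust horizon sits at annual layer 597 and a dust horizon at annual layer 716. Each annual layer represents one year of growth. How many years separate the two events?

119 yr

The two markers are separated by 716 − 597 = 119 annual layers.
At one annual layer per year, 119 years elapsed between them.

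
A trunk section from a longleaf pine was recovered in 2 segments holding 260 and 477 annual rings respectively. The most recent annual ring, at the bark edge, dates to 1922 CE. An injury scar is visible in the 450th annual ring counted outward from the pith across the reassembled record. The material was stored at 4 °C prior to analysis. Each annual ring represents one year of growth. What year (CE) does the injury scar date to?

Total annual rings = 260 + 477 = 737.
Between annual ring 450 and the bark edge there are 737 − 450 = 287 annual rings.
The annual ring at the bark edge is 1922 CE, so the injury scar dates to 1922 − 287 = 1635 CE.

1635 CE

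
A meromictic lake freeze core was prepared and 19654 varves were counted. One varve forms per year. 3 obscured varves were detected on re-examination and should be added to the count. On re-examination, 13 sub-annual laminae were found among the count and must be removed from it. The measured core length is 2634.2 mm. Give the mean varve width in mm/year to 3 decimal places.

0.134 mm/year

After corrections the count is 19654 − 13 + 3 = 19644 varves.
Extension rate ≈ 2634.2 / 19644 = 0.134 mm/year.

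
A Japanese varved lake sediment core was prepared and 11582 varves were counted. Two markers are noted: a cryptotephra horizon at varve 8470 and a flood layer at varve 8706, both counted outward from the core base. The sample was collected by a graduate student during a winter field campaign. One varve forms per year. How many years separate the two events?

The two markers are separated by 8706 − 8470 = 236 varves.
That is 236 years at one varve per year.

236 yr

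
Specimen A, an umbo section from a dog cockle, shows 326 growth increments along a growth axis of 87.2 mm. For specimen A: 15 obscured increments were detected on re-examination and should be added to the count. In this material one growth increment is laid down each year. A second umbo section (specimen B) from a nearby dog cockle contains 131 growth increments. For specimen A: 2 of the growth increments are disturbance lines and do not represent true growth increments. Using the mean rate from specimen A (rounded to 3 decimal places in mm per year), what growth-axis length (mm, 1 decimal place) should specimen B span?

Specimen A: after corrections the count is 326 − 2 + 15 = 339 growth increments.
A: Mean rate = 87.2 mm / 339 years ≈ 0.257 mm per year.
Length of B = 0.257 × 131 = 33.7 mm.

33.7 mm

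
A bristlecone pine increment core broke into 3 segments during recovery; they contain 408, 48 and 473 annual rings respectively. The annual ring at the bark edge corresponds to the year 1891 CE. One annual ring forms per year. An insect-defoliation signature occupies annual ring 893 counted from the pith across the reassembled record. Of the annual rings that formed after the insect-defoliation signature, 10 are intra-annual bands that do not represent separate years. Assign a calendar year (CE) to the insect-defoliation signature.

Total annual rings = 408 + 48 + 473 = 929.
The insect-defoliation signature sits at annual ring 893 from the pith, so 929 − 893 = 36 annual rings formed after it.
Removing the 10 false annual rings leaves 36 − 10 = 26 true annual rings beyond the insect-defoliation signature.
The annual ring at the bark edge is 1891 CE, so the insect-defoliation signature dates to 1891 − 26 = 1865 CE.

1865 CE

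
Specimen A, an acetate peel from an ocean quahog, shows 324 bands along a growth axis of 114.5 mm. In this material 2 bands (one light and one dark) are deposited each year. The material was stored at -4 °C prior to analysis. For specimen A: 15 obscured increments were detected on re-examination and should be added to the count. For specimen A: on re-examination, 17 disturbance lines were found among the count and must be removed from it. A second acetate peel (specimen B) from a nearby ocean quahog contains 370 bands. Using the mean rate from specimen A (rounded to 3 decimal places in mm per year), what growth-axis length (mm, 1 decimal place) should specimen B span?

131.5 mm

Specimen A: correcting the raw count gives 324 − 17 + 15 = 322 true bands.
Specimen A: with 2 bands per year, 322 / 2 = 161 years.
A: 114.5 mm over 161 years gives 114.5 / 161 ≈ 0.711 mm per year.
Specimen B: dividing by 2 bands per year: 370 / 2 = 185 years. B's length ≈ 0.711 × 185 = 131.5 mm.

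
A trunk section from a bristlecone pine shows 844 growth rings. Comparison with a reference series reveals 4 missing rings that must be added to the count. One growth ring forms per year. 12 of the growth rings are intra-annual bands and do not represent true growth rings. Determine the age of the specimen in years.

836 years

True growth ring count = 844 − 12 + 4 = 836.
At one growth ring per year, that is 836 years.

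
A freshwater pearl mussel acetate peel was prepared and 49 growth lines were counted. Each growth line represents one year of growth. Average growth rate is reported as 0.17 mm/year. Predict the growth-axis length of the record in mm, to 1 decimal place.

8.3 mm

49 years of growth are recorded.
Predicted length = 0.17 mm/year × 49 years = 8.3 mm.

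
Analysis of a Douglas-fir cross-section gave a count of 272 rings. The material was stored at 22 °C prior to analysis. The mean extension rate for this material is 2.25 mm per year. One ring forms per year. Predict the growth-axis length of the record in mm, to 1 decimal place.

612.0 mm

The record spans 272 years at 2.25 mm per year.
Length ≈ 2.25 × 272 = 612.0 mm.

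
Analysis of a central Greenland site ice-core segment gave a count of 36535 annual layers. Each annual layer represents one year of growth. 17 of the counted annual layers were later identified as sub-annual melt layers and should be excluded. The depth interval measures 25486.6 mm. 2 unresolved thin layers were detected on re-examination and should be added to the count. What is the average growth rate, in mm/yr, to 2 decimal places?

After corrections the count is 36535 − 17 + 2 = 36520 annual layers.
25486.6 mm over 36520 years gives 25486.6 / 36520 ≈ 0.70 mm/yr.

0.70 mm/yr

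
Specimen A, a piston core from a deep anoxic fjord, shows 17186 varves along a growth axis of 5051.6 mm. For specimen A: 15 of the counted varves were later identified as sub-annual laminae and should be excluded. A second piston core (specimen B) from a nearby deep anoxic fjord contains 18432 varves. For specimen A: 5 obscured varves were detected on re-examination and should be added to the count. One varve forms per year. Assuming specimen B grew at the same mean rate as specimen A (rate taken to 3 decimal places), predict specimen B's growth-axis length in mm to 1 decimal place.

Specimen A: adjusted count: 17186 − 15 + 5 = 17176 varves.
A: Mean rate = 5051.6 mm / 17176 years ≈ 0.294 mm/yr.
For B, 0.294 mm/year × 18432 years = 5419.0 mm.

5419.0 mm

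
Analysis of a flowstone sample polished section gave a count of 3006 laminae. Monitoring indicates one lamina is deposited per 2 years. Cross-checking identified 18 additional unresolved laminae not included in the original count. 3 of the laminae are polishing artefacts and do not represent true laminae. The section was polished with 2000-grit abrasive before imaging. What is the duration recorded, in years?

6042 years

True lamina count = 3006 − 3 + 18 = 3021.
Multiplying by 2 years per lamina: 3021 × 2 = 6042 years.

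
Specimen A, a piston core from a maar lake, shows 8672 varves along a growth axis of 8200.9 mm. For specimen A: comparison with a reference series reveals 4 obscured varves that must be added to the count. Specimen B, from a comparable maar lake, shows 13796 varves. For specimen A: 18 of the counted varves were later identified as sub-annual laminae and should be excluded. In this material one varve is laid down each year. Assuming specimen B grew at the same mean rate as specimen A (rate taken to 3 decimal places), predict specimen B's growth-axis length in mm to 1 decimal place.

Specimen A: correcting the raw count gives 8672 − 18 + 4 = 8658 true varves.
A: Mean rate = 8200.9 mm / 8658 years ≈ 0.947 mm/year.
Length of B = 0.947 × 13796 = 13064.8 mm.

13064.8 mm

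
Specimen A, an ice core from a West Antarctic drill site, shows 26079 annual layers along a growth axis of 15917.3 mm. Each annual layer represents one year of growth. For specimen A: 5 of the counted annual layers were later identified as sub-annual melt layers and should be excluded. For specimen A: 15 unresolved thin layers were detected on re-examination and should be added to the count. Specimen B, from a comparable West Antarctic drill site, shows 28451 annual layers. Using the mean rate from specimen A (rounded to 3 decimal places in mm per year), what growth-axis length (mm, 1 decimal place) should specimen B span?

Specimen A: correcting the raw count gives 26079 − 5 + 15 = 26089 true annual layers.
A: 15917.3 mm over 26089 years gives 15917.3 / 26089 ≈ 0.610 mm/yr.
B's length ≈ 0.610 × 28451 = 17355.1 mm.

17355.1 mm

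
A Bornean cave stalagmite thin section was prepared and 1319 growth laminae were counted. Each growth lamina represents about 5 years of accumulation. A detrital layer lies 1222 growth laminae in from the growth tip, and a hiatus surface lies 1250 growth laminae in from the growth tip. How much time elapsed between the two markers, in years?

The two markers are separated by 1250 − 1222 = 28 growth laminae.
Multiplying by 5 years per growth lamina: 28 × 5 = 140 years.

140 years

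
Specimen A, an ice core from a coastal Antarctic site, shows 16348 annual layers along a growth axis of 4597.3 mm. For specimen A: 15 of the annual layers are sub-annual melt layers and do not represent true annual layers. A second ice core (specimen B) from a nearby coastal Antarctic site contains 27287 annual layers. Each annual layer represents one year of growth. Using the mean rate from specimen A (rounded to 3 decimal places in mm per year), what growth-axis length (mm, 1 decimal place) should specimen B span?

Specimen A: correcting the raw count gives 16348 − 15 = 16333 true annual layers.
A: 4597.3 mm over 16333 years gives 4597.3 / 16333 ≈ 0.281 mm/yr.
Length of B = 0.281 × 27287 = 7667.6 mm.

7667.6 mm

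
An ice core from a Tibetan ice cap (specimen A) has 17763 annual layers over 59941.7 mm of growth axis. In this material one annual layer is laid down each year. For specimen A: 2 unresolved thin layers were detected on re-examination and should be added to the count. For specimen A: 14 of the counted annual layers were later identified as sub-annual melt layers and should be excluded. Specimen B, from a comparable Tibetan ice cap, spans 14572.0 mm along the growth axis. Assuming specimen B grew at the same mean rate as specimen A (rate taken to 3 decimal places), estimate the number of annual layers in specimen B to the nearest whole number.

4315 annual layers

Specimen A: true annual layer count = 17763 − 14 + 2 = 17751.
A: Extension rate ≈ 59941.7 / 17751 = 3.377 mm/year.
For B, 14572.0 / 3.377 = 4315.07 years ≈ 4315 annual layers.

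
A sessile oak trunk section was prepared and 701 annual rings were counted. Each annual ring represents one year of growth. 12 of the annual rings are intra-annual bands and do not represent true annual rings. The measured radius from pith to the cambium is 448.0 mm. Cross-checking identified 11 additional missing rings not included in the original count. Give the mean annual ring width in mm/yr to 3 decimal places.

0.640 mm/yr

Correcting the raw count gives 701 − 12 + 11 = 700 true annual rings.
Extension rate ≈ 448.0 / 700 = 0.640 mm/yr.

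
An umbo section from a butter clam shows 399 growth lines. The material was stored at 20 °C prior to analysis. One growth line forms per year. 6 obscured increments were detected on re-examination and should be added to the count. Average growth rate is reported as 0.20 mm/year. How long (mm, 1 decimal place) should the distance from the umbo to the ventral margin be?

81.0 mm

True growth line count = 399 + 6 = 405.
Predicted length = 0.20 mm/year × 405 years = 81.0 mm.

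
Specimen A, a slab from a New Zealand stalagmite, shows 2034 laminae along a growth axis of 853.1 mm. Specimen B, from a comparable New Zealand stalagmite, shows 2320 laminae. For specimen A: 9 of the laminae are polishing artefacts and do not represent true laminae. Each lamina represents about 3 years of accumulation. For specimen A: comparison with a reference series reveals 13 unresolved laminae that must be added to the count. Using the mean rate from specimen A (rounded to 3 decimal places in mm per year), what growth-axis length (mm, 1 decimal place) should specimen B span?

974.4 mm

Specimen A: adjusted count: 2034 − 9 + 13 = 2038 laminae.
Specimen A: multiplying by 3 years per lamina: 2038 × 3 = 6114 years.
A: 853.1 mm over 6114 years gives 853.1 / 6114 ≈ 0.140 mm/year.
Specimen B: multiplying by 3 years per lamina: 2320 × 3 = 6960 years. Length of B = 0.140 × 6960 = 974.4 mm.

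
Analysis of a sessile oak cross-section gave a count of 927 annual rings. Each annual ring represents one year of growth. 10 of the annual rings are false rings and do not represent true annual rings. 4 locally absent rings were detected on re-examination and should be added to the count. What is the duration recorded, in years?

Adjusted count: 927 − 10 + 4 = 921 annual rings.
At one annual ring per year, that is 921 years.

921 years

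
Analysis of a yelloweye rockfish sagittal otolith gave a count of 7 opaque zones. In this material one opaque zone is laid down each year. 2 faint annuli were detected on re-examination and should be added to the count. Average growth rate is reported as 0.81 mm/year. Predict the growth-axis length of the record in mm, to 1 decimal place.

Correcting the raw count gives 7 + 2 = 9 true opaque zones.
Predicted length = 0.81 mm/year × 9 years = 7.3 mm.

7.3 mm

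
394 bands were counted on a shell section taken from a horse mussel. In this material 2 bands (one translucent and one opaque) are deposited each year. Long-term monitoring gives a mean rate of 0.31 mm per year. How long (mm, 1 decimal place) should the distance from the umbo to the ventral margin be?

61.1 mm

394 bands at 2 per year is 394 / 2 = 197 years.
Length ≈ 0.31 × 197 = 61.1 mm.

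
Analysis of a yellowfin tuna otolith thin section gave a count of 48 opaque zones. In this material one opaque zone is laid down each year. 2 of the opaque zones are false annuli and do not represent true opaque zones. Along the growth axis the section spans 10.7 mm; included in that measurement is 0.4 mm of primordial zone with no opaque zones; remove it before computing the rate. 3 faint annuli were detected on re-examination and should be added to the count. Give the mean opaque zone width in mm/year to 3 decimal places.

0.210 mm/year

After corrections the count is 48 − 2 + 3 = 49 opaque zones.
Removing the 0.4 mm offcut leaves 10.7 − 0.4 = 10.3 mm.
10.3 mm over 49 years gives 10.3 / 49 ≈ 0.210 mm/year.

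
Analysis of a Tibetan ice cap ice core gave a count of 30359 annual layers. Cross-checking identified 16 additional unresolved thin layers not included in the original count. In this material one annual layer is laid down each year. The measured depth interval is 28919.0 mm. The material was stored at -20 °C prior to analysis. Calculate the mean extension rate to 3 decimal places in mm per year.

Correcting the raw count gives 30359 + 16 = 30375 true annual layers.
Mean rate = 28919.0 mm / 30375 years ≈ 0.952 mm per year.

0.952 mm per year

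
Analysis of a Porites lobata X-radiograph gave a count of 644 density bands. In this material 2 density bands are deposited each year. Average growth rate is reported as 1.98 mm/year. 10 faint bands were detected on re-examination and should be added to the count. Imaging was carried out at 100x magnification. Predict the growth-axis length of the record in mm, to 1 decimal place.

Adjusted count: 644 + 10 = 654 density bands.
Dividing by 2 density bands per year: 654 / 2 = 327 years.
Predicted length = 1.98 mm/year × 327 years = 647.5 mm.

647.5 mm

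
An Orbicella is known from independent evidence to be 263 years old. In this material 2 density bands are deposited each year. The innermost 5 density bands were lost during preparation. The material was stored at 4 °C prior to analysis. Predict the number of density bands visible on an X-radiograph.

Expected density bands: 263 × 2 = 526.
Subtracting the 5 density bands not captured gives 526 − 5 = 521 density bands in the record.

521 density bands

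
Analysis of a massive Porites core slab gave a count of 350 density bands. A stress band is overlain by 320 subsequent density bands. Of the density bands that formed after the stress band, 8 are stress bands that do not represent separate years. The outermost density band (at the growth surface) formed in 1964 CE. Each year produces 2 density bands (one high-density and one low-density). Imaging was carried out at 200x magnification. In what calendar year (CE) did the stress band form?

1808 CE

320 density bands post-date the stress band.
Excluding 8 false density bands: 320 − 8 = 312.
Dividing by 2 density bands per year: 312 / 2 = 156 years.
The density band at the growth surface is 1964 CE, so the stress band dates to 1964 − 156 = 1808 CE.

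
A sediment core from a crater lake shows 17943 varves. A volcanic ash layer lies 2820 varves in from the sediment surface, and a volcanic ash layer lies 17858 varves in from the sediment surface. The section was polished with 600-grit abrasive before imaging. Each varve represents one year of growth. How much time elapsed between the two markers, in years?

15038 years

17858 − 2820 = 15038 varves lie between the two events.
That is 15038 years at one varve per year.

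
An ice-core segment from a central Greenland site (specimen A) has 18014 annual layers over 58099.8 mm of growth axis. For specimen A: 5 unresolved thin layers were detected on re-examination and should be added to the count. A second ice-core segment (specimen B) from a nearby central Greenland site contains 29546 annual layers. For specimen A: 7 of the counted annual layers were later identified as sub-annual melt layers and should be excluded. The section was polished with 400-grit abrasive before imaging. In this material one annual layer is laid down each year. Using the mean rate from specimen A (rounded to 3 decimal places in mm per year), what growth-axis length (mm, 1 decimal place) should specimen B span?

Specimen A: correcting the raw count gives 18014 − 7 + 5 = 18012 true annual layers.
A: Mean rate = 58099.8 mm / 18012 years ≈ 3.226 mm/yr.
For B, 3.226 mm/year × 29546 years = 95315.4 mm.

95315.4 mm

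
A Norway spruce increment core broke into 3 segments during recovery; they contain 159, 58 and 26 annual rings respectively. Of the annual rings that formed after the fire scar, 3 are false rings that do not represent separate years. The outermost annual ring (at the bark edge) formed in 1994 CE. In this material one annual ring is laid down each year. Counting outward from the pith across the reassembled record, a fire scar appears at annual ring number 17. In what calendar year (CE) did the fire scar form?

1771 CE

Total annual rings = 159 + 58 + 26 = 243.
The fire scar sits at annual ring 17 from the pith, so 243 − 17 = 226 annual rings formed after it.
226 − 3 false = 223 true annual rings after the fire scar.
1994 − 223 = 1771 CE.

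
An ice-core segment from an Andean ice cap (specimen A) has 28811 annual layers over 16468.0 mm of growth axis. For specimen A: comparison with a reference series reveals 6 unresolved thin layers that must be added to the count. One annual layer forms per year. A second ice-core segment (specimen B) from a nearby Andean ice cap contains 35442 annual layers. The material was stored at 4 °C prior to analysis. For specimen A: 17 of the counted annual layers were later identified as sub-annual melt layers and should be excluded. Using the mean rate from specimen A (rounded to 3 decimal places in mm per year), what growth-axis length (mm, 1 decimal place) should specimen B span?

20272.8 mm

Specimen A: after corrections the count is 28811 − 17 + 6 = 28800 annual layers.
A: Mean rate = 16468.0 mm / 28800 years ≈ 0.572 mm/year.
For B, 0.572 mm/year × 35442 years = 20272.8 mm.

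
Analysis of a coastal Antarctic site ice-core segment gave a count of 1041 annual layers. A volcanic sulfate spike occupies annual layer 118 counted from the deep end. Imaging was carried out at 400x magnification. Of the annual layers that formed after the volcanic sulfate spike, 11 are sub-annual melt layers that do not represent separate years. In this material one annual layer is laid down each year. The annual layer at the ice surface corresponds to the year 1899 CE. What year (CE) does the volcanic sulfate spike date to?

1041 − 118 = 923 annual layers lie beyond the volcanic sulfate spike toward the ice surface.
Removing the 11 false annual layers leaves 923 − 11 = 912 true annual layers beyond the volcanic sulfate spike.
The annual layer at the ice surface is 1899 CE, so the volcanic sulfate spike dates to 1899 − 912 = 987 CE.

987 CE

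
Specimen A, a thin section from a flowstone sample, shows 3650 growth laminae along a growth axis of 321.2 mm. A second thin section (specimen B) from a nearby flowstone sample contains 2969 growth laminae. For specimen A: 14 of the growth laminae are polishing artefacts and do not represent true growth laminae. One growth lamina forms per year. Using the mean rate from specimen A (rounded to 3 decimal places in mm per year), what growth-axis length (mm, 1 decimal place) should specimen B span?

Specimen A: correcting the raw count gives 3650 − 14 = 3636 true growth laminae.
A: 321.2 mm over 3636 years gives 321.2 / 3636 ≈ 0.088 mm/year.
For B, 0.088 mm/year × 2969 years = 261.3 mm.

261.3 mm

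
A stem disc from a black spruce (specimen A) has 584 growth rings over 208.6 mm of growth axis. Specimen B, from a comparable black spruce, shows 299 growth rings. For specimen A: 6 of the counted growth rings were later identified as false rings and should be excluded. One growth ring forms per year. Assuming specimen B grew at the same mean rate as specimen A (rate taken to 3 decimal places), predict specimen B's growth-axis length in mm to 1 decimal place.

107.9 mm

Specimen A: true growth ring count = 584 − 6 = 578.
A: 208.6 mm over 578 years gives 208.6 / 578 ≈ 0.361 mm/yr.
B's length ≈ 0.361 × 299 = 107.9 mm.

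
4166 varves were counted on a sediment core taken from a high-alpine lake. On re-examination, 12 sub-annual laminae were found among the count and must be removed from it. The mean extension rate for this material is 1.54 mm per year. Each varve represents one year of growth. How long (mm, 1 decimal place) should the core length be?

Correcting the raw count gives 4166 − 12 = 4154 true varves.
Length ≈ 1.54 × 4154 = 6397.2 mm.

6397.2 mm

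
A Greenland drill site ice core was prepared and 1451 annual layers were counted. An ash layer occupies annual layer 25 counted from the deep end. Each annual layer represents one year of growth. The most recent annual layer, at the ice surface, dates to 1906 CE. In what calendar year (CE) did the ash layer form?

1451 − 25 = 1426 annual layers lie beyond the ash layer toward the ice surface.
Counting back 1426 years from 1906 CE places the ash layer in 1906 − 1426 = 480 CE.

480 CE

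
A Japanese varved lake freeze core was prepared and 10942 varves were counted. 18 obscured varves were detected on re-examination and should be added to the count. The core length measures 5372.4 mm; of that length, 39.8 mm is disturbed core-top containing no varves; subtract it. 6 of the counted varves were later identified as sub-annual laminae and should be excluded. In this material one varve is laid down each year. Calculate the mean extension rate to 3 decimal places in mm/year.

0.487 mm/year

Adjusted count: 10942 − 6 + 18 = 10954 varves.
The growth record spans 5372.4 − 39.8 = 5332.6 mm.
Extension rate ≈ 5332.6 / 10954 = 0.487 mm/year.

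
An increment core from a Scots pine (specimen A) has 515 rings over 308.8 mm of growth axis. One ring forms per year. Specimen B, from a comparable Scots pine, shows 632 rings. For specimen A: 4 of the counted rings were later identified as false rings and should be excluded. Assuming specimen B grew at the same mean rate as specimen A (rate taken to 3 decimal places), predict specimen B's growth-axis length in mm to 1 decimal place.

Specimen A: after corrections the count is 515 − 4 = 511 rings.
A: Extension rate ≈ 308.8 / 511 = 0.604 mm/yr.
Length of B = 0.604 × 632 = 381.7 mm.

381.7 mm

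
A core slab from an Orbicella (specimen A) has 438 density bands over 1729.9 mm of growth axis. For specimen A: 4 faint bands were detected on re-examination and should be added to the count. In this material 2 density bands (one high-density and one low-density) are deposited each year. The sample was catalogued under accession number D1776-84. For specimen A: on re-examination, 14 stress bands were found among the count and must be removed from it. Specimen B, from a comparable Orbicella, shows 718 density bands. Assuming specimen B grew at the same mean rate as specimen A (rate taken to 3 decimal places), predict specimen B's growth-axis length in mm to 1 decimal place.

2902.2 mm

Specimen A: true density band count = 438 − 14 + 4 = 428.
Specimen A: with 2 density bands per year, 428 / 2 = 214 years.
A: Mean rate = 1729.9 mm / 214 years ≈ 8.084 mm/yr.
Specimen B: 718 density bands at 2 per year is 718 / 2 = 359 years. For B, 8.084 mm/year × 359 years = 2902.2 mm.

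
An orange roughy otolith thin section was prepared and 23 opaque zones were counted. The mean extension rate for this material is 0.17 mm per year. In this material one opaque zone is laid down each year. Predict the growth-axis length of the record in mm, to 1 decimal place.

23 years of growth are recorded.
Predicted length = 0.17 mm/year × 23 years = 3.9 mm.

3.9 mm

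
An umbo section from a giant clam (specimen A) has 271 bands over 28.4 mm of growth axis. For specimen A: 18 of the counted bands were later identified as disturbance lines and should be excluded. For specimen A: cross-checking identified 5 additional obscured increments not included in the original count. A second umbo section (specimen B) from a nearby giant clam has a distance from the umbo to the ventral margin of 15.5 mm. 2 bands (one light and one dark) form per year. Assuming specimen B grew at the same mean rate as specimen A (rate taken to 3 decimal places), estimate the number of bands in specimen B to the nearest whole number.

Specimen A: correcting the raw count gives 271 − 18 + 5 = 258 true bands.
Specimen A: dividing by 2 bands per year: 258 / 2 = 129 years.
A: Mean rate = 28.4 mm / 129 years ≈ 0.220 mm/year.
For B, 15.5 / 0.220 = 70.45 years; at 2 bands per year that is 70.45 × 2 ≈ 141 bands.

141 bands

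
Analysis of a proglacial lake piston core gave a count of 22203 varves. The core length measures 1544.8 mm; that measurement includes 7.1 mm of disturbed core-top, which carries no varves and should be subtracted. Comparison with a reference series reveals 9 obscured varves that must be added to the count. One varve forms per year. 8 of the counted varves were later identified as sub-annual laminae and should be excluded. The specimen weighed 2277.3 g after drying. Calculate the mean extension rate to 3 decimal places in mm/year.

0.069 mm/year

True varve count = 22203 − 8 + 9 = 22204.
Net length = 1544.8 − 7.1 = 1537.7 mm.
Extension rate ≈ 1537.7 / 22204 = 0.069 mm/year.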